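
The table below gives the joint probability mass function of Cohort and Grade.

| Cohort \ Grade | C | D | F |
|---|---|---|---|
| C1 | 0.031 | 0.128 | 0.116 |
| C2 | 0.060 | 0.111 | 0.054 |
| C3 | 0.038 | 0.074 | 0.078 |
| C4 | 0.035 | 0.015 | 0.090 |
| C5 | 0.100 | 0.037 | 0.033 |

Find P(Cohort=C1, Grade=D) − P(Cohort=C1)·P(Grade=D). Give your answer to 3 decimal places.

P(Cohort=C1) = 0.031 + 0.128 + 0.116 = 0.275.
P(Grade=D) = 0.128 + 0.111 + 0.074 + 0.015 + 0.037 = 0.365.
P(Cohort=C1, Grade=D) − P(Cohort=C1)P(Grade=D) = 0.128 − 0.275×0.365 = 0.028.

0.028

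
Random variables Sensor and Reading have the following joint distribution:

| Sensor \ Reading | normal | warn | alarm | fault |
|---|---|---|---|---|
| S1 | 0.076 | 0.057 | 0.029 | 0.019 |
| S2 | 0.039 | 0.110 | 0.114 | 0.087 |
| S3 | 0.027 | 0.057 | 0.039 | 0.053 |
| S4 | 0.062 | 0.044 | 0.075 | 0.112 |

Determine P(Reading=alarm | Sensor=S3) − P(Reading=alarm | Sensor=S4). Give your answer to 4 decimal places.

-0.0344

P(Sensor=S3) = 0.027 + 0.057 + 0.039 + 0.053 = 0.176; P(Reading=alarm | Sensor=S3) = 0.039/0.176 = 0.22159.
P(Sensor=S4) = 0.062 + 0.044 + 0.075 + 0.112 = 0.293; P(Reading=alarm | Sensor=S4) = 0.075/0.293 = 0.25597.
Difference = -0.0344.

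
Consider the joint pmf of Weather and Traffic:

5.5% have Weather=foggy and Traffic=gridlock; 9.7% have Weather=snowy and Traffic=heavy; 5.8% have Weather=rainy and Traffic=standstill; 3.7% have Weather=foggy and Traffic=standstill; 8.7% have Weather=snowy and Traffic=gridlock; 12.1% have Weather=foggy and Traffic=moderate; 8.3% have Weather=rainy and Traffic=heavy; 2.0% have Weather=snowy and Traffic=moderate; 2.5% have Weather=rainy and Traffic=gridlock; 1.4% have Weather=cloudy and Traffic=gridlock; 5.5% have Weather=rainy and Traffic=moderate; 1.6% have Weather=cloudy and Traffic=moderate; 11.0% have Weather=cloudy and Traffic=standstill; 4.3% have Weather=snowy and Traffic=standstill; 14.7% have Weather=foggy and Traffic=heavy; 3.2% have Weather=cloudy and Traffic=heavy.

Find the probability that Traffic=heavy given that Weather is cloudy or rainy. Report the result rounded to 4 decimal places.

P(Weather=cloudy) = 0.016 + 0.032 + 0.014 + 0.110 = 0.172.
P(Weather=rainy) = 0.055 + 0.083 + 0.025 + 0.058 = 0.221.
P(Weather ∈ {cloudy, rainy}) = 0.172 + 0.221 = 0.393; P(Traffic=heavy, Weather ∈ {cloudy, rainy}) = 0.032 + 0.083 = 0.115.
P(Traffic=heavy | Weather ∈ {cloudy, rainy}) = 0.115/0.393 = 0.2926.

0.2926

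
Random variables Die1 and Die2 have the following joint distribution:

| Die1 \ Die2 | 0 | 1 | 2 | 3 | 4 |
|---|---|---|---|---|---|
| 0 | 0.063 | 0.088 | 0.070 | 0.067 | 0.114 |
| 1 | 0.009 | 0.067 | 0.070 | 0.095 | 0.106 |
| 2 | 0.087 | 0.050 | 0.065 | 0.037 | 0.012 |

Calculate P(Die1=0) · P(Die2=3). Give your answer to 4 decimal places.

0.0800

P(Die1=0) = 0.063 + 0.088 + 0.070 + 0.067 + 0.114 = 0.402.
P(Die2=3) = 0.067 + 0.095 + 0.037 = 0.199.
Product: 0.402 × 0.199 = 0.0800.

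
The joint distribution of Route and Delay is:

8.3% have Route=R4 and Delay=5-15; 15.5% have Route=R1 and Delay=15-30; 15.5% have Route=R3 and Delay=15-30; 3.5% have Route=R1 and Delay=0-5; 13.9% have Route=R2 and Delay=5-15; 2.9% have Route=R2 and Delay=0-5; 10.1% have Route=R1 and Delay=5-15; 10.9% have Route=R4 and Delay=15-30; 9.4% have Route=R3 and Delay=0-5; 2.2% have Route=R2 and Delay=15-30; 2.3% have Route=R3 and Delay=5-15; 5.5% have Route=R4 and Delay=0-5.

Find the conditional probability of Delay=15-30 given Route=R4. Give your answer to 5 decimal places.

0.44130

P(Route=R4) = 0.055 + 0.083 + 0.109 = 0.247.
P(Delay=15-30 | Route=R4) = 0.109/0.247 = 0.44130.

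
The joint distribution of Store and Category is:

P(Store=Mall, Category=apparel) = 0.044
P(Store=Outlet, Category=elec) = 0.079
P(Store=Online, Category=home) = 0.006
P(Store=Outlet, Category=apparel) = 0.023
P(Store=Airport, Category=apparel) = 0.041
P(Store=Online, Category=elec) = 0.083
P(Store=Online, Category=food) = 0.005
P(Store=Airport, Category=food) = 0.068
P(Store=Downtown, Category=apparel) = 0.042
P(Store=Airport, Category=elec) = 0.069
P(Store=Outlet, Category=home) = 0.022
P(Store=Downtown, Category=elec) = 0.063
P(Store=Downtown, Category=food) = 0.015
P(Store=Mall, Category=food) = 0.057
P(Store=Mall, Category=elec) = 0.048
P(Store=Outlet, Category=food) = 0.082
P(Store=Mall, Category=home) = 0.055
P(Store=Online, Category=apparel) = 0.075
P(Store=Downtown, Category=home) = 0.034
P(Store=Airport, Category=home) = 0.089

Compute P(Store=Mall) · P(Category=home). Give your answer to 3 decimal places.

0.042

P(Store=Mall) = 0.057 + 0.044 + 0.048 + 0.055 = 0.204.
P(Category=home) = 0.034 + 0.055 + 0.089 + 0.022 + 0.006 = 0.206.
Product: 0.204 × 0.206 = 0.042.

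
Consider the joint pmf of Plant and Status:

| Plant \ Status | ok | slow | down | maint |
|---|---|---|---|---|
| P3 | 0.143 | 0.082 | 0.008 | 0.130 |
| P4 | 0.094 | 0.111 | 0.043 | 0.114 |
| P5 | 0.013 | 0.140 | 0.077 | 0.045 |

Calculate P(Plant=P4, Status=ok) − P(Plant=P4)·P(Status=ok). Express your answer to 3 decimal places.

0.004

P(Plant=P4) = 0.094 + 0.111 + 0.043 + 0.114 = 0.362.
P(Status=ok) = 0.143 + 0.094 + 0.013 = 0.250.
P(Plant=P4, Status=ok) − P(Plant=P4)P(Status=ok) = 0.094 − 0.362×0.250 = 0.004.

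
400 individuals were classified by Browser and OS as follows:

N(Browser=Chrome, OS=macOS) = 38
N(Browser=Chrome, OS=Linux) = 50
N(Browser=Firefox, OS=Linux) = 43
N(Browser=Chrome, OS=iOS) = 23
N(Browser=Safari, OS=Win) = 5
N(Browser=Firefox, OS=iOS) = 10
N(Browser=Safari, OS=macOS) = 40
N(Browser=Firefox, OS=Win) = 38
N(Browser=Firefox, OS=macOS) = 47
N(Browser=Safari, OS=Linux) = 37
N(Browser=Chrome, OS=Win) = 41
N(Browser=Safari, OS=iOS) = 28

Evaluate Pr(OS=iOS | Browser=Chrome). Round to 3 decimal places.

Total with Browser=Chrome: 41 + 38 + 50 + 23 = 152.
P(OS=iOS | Browser=Chrome) = 23/152 = 0.151.

0.151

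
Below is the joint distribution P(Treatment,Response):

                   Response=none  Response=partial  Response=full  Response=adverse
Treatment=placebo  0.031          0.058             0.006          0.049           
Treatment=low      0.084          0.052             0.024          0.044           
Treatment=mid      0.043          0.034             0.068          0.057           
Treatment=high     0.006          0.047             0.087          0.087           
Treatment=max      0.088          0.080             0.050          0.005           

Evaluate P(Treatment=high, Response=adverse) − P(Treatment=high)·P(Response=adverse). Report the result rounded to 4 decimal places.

0.0321

P(Treatment=high) = 0.006 + 0.047 + 0.087 + 0.087 = 0.227.
P(Response=adverse) = 0.049 + 0.044 + 0.057 + 0.087 + 0.005 = 0.242.
P(Treatment=high, Response=adverse) − P(Treatment=high)P(Response=adverse) = 0.087 − 0.227×0.242 = 0.0321.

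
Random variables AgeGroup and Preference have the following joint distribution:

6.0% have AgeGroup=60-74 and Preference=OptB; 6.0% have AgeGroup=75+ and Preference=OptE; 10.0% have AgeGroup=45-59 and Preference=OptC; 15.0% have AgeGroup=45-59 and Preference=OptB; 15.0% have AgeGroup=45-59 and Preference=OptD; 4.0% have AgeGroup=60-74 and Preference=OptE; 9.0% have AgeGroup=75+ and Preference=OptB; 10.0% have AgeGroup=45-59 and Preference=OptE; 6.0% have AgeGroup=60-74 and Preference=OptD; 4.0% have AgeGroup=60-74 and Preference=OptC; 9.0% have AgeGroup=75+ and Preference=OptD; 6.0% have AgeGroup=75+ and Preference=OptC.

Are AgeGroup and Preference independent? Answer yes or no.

Every cell satisfies P(AgeGroup,Preference) = P(AgeGroup)·P(Preference). For instance P(AgeGroup=45-59) = 0.500, P(Preference=OptB) = 0.300, and 0.500×0.300 = 0.150 matches the joint entry. So AgeGroup and Preference are independent.

yes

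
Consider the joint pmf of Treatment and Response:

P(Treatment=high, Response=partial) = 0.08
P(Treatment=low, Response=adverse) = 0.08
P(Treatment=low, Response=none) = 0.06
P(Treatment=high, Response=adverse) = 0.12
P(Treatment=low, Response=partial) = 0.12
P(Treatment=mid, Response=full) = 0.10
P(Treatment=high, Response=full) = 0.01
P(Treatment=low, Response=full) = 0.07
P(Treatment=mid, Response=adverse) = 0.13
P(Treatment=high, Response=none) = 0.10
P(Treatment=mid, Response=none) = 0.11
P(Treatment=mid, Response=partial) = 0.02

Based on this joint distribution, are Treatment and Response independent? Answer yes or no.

P(Treatment=mid) = 0.36 and P(Response=partial) = 0.22, so their product is 0.0792, but P(Treatment=mid, Response=partial) = 0.02. Since these differ, Treatment and Response are not independent.

no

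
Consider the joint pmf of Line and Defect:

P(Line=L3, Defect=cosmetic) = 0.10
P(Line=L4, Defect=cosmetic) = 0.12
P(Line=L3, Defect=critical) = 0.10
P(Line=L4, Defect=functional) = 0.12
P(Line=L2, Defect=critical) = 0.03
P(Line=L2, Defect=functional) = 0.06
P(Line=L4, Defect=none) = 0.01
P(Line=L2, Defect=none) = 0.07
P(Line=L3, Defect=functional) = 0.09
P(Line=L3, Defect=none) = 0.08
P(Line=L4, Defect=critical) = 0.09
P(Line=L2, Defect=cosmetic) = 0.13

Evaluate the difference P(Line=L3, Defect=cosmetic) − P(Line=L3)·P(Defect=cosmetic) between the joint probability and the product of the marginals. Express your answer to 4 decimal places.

P(Line=L3) = 0.08 + 0.10 + 0.09 + 0.10 = 0.37.
P(Defect=cosmetic) = 0.13 + 0.10 + 0.12 = 0.35.
P(Line=L3, Defect=cosmetic) − P(Line=L3)P(Defect=cosmetic) = 0.10 − 0.37×0.35 = -0.0295.

-0.0295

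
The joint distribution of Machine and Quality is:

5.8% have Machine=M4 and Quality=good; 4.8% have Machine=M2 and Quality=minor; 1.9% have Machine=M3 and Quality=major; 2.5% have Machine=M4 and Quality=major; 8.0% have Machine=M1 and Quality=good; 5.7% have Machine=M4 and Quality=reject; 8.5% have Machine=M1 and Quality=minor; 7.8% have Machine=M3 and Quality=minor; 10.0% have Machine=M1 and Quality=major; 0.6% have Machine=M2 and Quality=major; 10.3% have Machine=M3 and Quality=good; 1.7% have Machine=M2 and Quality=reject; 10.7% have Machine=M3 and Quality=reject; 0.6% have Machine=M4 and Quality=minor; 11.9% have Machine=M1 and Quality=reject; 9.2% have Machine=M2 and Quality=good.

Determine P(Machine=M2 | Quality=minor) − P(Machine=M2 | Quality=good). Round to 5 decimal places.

P(Quality=minor) = 0.085 + 0.048 + 0.078 + 0.006 = 0.217; P(Machine=M2 | Quality=minor) = 0.048/0.217 = 0.221198.
P(Quality=good) = 0.080 + 0.092 + 0.103 + 0.058 = 0.333; P(Machine=M2 | Quality=good) = 0.092/0.333 = 0.276276.
Difference = -0.05508.

-0.05508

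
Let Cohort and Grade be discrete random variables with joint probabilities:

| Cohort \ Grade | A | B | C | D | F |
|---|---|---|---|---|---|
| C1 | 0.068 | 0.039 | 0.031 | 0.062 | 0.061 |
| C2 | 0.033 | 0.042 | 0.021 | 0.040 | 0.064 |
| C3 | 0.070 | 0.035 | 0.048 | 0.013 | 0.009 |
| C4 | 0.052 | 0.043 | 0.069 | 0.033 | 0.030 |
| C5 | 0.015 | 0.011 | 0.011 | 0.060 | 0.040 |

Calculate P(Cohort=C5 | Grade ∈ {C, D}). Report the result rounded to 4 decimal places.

0.1830

P(Grade=C) = 0.031 + 0.021 + 0.048 + 0.069 + 0.011 = 0.180.
P(Grade=D) = 0.062 + 0.040 + 0.013 + 0.033 + 0.060 = 0.208.
P(Grade ∈ {C, D}) = 0.180 + 0.208 = 0.388; P(Cohort=C5, Grade ∈ {C, D}) = 0.011 + 0.060 = 0.071.
P(Cohort=C5 | Grade ∈ {C, D}) = 0.071/0.388 = 0.1830.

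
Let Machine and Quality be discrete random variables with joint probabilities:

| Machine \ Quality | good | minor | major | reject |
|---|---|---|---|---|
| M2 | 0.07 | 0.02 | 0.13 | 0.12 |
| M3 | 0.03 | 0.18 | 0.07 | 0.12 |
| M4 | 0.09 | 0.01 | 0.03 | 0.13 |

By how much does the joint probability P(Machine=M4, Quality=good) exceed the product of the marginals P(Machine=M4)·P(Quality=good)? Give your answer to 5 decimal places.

P(Machine=M4) = 0.09 + 0.01 + 0.03 + 0.13 = 0.26.
P(Quality=good) = 0.07 + 0.03 + 0.09 = 0.19.
P(Machine=M4, Quality=good) − P(Machine=M4)P(Quality=good) = 0.09 − 0.26×0.19 = 0.04060.

0.04060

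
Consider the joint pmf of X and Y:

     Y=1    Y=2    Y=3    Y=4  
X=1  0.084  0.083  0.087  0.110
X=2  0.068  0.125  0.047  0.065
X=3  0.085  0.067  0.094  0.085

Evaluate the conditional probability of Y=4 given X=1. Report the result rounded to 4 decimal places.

P(X=1) = 0.084 + 0.083 + 0.087 + 0.110 = 0.364.
P(Y=4 | X=1) = 0.110/0.364 = 0.3022.

0.3022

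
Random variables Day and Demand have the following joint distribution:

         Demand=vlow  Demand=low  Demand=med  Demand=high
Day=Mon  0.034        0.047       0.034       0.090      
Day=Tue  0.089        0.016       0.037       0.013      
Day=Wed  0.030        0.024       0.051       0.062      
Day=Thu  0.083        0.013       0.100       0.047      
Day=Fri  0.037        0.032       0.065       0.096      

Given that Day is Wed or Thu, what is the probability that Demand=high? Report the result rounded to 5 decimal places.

0.26585

P(Day=Wed) = 0.030 + 0.024 + 0.051 + 0.062 = 0.167.
P(Day=Thu) = 0.083 + 0.013 + 0.100 + 0.047 = 0.243.
P(Day ∈ {Wed, Thu}) = 0.167 + 0.243 = 0.410; P(Demand=high, Day ∈ {Wed, Thu}) = 0.062 + 0.047 = 0.109.
P(Demand=high | Day ∈ {Wed, Thu}) = 0.109/0.410 = 0.26585.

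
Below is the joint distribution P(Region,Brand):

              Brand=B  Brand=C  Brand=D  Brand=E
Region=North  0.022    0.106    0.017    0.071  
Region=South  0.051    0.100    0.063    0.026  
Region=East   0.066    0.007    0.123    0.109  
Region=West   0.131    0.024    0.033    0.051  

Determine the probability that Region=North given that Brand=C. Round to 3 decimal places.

0.447

P(Brand=C) = 0.106 + 0.100 + 0.007 + 0.024 = 0.237.
P(Region=North | Brand=C) = 0.106/0.237 = 0.447.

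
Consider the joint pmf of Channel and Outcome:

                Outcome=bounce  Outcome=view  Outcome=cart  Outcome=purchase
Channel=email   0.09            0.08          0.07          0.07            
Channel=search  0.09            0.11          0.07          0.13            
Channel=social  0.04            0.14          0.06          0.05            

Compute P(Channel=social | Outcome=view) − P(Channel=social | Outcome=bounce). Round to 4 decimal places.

P(Outcome=view) = 0.08 + 0.11 + 0.14 = 0.33; P(Channel=social | Outcome=view) = 0.14/0.33 = 0.42424.
P(Outcome=bounce) = 0.09 + 0.09 + 0.04 = 0.22; P(Channel=social | Outcome=bounce) = 0.04/0.22 = 0.18182.
Difference = 0.2424.

0.2424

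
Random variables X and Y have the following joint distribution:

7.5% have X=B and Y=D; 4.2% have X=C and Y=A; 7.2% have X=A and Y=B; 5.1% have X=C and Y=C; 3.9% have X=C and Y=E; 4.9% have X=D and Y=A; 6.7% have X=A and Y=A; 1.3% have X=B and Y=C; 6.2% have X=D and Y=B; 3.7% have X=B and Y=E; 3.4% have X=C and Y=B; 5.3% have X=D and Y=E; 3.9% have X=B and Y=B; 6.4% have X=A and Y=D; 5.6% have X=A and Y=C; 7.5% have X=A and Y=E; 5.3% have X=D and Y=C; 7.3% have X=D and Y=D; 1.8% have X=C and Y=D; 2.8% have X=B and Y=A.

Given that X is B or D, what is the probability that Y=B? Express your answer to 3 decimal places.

0.210

P(X=B) = 0.028 + 0.039 + 0.013 + 0.075 + 0.037 = 0.192.
P(X=D) = 0.049 + 0.062 + 0.053 + 0.073 + 0.053 = 0.290.
P(X ∈ {B, D}) = 0.192 + 0.290 = 0.482; P(Y=B, X ∈ {B, D}) = 0.039 + 0.062 = 0.101.
P(Y=B | X ∈ {B, D}) = 0.101/0.482 = 0.210.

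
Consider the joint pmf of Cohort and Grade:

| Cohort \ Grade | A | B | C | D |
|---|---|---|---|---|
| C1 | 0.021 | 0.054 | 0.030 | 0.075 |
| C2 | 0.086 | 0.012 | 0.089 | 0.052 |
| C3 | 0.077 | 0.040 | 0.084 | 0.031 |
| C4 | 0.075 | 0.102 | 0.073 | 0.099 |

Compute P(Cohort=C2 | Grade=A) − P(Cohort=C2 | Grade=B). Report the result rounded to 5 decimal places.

0.27435

P(Grade=A) = 0.021 + 0.086 + 0.077 + 0.075 = 0.259; P(Cohort=C2 | Grade=A) = 0.086/0.259 = 0.332046.
P(Grade=B) = 0.054 + 0.012 + 0.040 + 0.102 = 0.208; P(Cohort=C2 | Grade=B) = 0.012/0.208 = 0.057692.
Difference = 0.27435.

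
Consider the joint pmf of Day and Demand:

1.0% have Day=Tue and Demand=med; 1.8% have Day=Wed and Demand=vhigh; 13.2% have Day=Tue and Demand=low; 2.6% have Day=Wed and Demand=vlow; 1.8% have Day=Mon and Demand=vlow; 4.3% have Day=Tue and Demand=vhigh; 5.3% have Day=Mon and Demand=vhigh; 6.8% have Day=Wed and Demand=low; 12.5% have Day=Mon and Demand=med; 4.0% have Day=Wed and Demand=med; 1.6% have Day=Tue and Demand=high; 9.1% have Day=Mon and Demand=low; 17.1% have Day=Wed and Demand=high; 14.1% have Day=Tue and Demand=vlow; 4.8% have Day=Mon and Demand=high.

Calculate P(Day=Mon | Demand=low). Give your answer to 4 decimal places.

P(Demand=low) = 0.091 + 0.132 + 0.068 = 0.291.
P(Day=Mon | Demand=low) = 0.091/0.291 = 0.3127.

0.3127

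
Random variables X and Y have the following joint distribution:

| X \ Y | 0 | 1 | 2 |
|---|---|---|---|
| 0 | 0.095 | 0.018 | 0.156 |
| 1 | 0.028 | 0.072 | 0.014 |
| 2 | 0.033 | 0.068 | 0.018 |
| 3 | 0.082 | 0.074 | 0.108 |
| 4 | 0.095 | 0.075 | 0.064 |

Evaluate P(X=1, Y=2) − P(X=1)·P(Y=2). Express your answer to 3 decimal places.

-0.027

P(X=1) = 0.028 + 0.072 + 0.014 = 0.114.
P(Y=2) = 0.156 + 0.014 + 0.018 + 0.108 + 0.064 = 0.360.
P(X=1, Y=2) − P(X=1)P(Y=2) = 0.014 − 0.114×0.360 = -0.027.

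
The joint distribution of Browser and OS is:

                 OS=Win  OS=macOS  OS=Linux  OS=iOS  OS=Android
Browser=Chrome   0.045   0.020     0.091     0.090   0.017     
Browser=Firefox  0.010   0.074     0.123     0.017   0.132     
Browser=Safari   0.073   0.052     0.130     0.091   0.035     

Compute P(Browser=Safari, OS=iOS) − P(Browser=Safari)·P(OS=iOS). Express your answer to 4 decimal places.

P(Browser=Safari) = 0.073 + 0.052 + 0.130 + 0.091 + 0.035 = 0.381.
P(OS=iOS) = 0.090 + 0.017 + 0.091 = 0.198.
P(Browser=Safari, OS=iOS) − P(Browser=Safari)P(OS=iOS) = 0.091 − 0.381×0.198 = 0.0156.

0.0156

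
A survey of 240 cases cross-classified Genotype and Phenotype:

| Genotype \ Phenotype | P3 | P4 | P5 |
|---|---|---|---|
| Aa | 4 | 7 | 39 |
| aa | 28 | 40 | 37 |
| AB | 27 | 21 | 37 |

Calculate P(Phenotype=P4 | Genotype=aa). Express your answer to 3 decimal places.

Total with Genotype=aa: 28 + 40 + 37 = 105.
P(Phenotype=P4 | Genotype=aa) = 40/105 = 0.381.

0.381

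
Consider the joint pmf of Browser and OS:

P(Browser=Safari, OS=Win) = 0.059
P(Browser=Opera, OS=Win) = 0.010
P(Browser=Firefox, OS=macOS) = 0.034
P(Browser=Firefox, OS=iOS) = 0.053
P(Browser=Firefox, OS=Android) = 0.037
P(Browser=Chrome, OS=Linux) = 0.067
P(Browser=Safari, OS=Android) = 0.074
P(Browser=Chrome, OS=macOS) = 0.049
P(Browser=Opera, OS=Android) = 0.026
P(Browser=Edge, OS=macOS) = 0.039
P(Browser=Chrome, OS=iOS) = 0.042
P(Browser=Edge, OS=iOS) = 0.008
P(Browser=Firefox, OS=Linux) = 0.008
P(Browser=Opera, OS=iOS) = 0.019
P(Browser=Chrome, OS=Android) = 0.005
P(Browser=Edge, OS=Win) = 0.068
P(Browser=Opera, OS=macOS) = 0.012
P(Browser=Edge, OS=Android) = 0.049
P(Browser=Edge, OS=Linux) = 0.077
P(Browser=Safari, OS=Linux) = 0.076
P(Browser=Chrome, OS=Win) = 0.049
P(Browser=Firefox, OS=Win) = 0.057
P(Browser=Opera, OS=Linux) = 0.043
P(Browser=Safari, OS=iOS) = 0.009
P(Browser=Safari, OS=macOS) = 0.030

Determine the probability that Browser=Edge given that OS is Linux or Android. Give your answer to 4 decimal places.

P(OS=Linux) = 0.067 + 0.008 + 0.076 + 0.077 + 0.043 = 0.271.
P(OS=Android) = 0.005 + 0.037 + 0.074 + 0.049 + 0.026 = 0.191.
P(OS ∈ {Linux, Android}) = 0.271 + 0.191 = 0.462; P(Browser=Edge, OS ∈ {Linux, Android}) = 0.077 + 0.049 = 0.126.
P(Browser=Edge | OS ∈ {Linux, Android}) = 0.126/0.462 = 0.2727.

0.2727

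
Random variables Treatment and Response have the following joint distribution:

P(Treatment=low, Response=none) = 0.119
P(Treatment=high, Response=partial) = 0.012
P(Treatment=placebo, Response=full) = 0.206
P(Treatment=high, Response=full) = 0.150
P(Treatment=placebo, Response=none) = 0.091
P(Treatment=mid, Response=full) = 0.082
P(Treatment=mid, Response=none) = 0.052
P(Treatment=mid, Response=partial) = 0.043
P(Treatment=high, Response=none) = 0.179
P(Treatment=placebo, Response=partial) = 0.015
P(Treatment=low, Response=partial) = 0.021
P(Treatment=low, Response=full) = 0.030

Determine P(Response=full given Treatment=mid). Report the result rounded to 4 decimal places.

0.4633

P(Treatment=mid) = 0.052 + 0.043 + 0.082 = 0.177.
P(Response=full | Treatment=mid) = 0.082/0.177 = 0.4633.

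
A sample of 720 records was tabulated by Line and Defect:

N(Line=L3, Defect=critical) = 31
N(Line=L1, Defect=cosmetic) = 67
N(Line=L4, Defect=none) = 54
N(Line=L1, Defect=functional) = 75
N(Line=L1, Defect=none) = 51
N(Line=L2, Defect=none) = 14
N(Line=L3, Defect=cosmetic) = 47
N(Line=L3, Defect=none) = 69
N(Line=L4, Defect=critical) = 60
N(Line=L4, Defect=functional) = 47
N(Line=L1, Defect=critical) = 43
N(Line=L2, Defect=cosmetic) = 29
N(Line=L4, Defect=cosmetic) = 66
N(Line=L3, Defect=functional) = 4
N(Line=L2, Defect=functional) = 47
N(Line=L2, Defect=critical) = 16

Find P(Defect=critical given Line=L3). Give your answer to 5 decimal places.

0.20530

Total with Line=L3: 69 + 47 + 4 + 31 = 151.
P(Defect=critical | Line=L3) = 31/151 = 0.20530.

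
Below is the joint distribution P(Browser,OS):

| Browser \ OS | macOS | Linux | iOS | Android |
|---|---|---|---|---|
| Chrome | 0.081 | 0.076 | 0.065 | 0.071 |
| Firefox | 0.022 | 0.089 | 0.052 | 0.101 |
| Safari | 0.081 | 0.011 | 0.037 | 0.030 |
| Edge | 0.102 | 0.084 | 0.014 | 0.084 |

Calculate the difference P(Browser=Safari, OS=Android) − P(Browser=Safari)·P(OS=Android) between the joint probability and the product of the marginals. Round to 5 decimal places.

-0.01547

P(Browser=Safari) = 0.081 + 0.011 + 0.037 + 0.030 = 0.159.
P(OS=Android) = 0.071 + 0.101 + 0.030 + 0.084 = 0.286.
P(Browser=Safari, OS=Android) − P(Browser=Safari)P(OS=Android) = 0.030 − 0.159×0.286 = -0.01547.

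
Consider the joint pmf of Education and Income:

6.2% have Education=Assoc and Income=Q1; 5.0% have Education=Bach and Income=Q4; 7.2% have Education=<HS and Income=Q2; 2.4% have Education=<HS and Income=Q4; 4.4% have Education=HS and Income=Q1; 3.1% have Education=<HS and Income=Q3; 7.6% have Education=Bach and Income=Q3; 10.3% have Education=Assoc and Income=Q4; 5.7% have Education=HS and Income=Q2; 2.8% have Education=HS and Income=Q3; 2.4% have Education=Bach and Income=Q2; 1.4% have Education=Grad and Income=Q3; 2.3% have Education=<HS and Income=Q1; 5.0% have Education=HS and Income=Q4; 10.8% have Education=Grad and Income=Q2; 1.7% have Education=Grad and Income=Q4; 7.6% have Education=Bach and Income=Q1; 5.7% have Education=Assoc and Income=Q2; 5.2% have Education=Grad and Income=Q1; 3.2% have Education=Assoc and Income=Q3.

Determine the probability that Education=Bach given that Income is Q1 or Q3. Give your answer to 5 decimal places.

P(Income=Q1) = 0.023 + 0.044 + 0.062 + 0.076 + 0.052 = 0.257.
P(Income=Q3) = 0.031 + 0.028 + 0.032 + 0.076 + 0.014 = 0.181.
P(Income ∈ {Q1, Q3}) = 0.257 + 0.181 = 0.438; P(Education=Bach, Income ∈ {Q1, Q3}) = 0.076 + 0.076 = 0.152.
P(Education=Bach | Income ∈ {Q1, Q3}) = 0.152/0.438 = 0.34703.

0.34703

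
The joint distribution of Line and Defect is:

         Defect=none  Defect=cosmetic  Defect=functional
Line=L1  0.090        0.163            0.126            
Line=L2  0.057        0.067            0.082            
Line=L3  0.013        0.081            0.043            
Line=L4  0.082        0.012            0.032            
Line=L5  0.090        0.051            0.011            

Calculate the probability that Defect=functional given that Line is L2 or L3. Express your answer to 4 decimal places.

0.3644

P(Line=L2) = 0.057 + 0.067 + 0.082 = 0.206.
P(Line=L3) = 0.013 + 0.081 + 0.043 = 0.137.
P(Line ∈ {L2, L3}) = 0.206 + 0.137 = 0.343; P(Defect=functional, Line ∈ {L2, L3}) = 0.082 + 0.043 = 0.125.
P(Defect=functional | Line ∈ {L2, L3}) = 0.125/0.343 = 0.3644.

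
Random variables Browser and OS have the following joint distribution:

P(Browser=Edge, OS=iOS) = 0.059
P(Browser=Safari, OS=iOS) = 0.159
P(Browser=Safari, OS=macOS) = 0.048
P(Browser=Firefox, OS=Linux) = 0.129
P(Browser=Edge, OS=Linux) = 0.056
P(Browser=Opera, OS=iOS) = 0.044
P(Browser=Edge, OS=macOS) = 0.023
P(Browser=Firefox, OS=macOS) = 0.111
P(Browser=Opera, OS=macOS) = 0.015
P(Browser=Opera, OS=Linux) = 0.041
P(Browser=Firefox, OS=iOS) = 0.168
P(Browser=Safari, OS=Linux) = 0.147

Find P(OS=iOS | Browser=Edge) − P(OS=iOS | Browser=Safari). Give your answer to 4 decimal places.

-0.0216

P(Browser=Edge) = 0.023 + 0.056 + 0.059 = 0.138; P(OS=iOS | Browser=Edge) = 0.059/0.138 = 0.42754.
P(Browser=Safari) = 0.048 + 0.147 + 0.159 = 0.354; P(OS=iOS | Browser=Safari) = 0.159/0.354 = 0.44915.
Difference = -0.0216.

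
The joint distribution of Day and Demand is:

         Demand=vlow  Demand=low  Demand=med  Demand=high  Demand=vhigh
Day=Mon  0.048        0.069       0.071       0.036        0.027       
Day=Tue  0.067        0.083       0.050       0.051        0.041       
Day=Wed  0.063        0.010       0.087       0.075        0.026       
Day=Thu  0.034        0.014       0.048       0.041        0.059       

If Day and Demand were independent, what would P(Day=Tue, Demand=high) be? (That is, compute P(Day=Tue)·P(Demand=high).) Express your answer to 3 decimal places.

P(Day=Tue) = 0.067 + 0.083 + 0.050 + 0.051 + 0.041 = 0.292.
P(Demand=high) = 0.036 + 0.051 + 0.075 + 0.041 = 0.203.
Product: 0.292 × 0.203 = 0.059.

0.059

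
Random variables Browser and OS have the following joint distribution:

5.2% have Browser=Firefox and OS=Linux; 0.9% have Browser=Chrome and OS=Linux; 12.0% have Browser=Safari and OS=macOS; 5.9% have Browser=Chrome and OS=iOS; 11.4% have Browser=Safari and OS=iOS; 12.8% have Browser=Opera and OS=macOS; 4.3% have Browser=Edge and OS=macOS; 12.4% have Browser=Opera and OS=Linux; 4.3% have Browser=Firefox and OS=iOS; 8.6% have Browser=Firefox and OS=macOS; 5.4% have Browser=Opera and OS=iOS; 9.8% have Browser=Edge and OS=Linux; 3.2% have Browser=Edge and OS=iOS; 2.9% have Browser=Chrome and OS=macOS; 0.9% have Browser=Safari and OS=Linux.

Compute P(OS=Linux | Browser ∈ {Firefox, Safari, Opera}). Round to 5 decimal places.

P(Browser=Firefox) = 0.086 + 0.052 + 0.043 = 0.181.
P(Browser=Safari) = 0.120 + 0.009 + 0.114 = 0.243.
P(Browser=Opera) = 0.128 + 0.124 + 0.054 = 0.306.
P(Browser ∈ {Firefox, Safari, Opera}) = 0.181 + 0.243 + 0.306 = 0.730; P(OS=Linux, Browser ∈ {Firefox, Safari, Opera}) = 0.052 + 0.009 + 0.124 = 0.185.
P(OS=Linux | Browser ∈ {Firefox, Safari, Opera}) = 0.185/0.730 = 0.25342.

0.25342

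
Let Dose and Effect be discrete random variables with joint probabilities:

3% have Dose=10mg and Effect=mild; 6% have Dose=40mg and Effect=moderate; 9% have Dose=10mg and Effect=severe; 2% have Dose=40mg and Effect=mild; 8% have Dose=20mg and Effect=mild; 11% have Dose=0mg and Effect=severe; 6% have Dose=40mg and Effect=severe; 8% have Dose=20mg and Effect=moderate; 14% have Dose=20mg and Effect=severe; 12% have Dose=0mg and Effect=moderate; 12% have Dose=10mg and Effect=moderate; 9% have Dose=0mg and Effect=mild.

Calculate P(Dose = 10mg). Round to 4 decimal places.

P(Dose=10mg) = 0.03 + 0.12 + 0.09 = 0.24.

0.2400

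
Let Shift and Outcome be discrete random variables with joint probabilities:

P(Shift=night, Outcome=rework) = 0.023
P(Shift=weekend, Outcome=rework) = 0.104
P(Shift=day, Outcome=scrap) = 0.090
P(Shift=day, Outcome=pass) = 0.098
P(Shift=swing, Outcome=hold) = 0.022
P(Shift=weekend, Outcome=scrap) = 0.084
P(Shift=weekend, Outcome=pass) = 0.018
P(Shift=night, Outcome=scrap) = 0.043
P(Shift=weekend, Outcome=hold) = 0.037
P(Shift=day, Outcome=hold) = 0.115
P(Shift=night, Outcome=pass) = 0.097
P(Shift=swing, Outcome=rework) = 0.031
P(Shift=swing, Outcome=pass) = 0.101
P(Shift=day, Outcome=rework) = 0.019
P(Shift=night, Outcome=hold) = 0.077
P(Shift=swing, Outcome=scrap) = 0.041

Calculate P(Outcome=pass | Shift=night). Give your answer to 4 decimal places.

P(Shift=night) = 0.097 + 0.023 + 0.043 + 0.077 = 0.240.
P(Outcome=pass | Shift=night) = 0.097/0.240 = 0.4042.

0.4042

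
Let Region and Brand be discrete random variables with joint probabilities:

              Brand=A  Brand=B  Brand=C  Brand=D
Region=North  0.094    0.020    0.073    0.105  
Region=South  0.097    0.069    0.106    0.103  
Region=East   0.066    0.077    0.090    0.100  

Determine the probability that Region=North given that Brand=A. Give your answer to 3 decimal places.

P(Brand=A) = 0.094 + 0.097 + 0.066 = 0.257.
P(Region=North | Brand=A) = 0.094/0.257 = 0.366.

0.366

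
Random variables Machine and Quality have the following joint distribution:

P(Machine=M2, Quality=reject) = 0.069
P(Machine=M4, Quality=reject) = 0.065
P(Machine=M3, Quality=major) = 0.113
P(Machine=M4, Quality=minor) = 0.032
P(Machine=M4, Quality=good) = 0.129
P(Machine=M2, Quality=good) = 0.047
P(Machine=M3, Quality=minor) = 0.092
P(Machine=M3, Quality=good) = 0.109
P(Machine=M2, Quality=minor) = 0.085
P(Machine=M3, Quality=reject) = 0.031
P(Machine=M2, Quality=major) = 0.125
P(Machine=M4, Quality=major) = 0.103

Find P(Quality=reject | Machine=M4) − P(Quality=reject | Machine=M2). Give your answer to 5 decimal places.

P(Machine=M4) = 0.129 + 0.032 + 0.103 + 0.065 = 0.329; P(Quality=reject | Machine=M4) = 0.065/0.329 = 0.197568.
P(Machine=M2) = 0.047 + 0.085 + 0.125 + 0.069 = 0.326; P(Quality=reject | Machine=M2) = 0.069/0.326 = 0.211656.
Difference = -0.01409.

-0.01409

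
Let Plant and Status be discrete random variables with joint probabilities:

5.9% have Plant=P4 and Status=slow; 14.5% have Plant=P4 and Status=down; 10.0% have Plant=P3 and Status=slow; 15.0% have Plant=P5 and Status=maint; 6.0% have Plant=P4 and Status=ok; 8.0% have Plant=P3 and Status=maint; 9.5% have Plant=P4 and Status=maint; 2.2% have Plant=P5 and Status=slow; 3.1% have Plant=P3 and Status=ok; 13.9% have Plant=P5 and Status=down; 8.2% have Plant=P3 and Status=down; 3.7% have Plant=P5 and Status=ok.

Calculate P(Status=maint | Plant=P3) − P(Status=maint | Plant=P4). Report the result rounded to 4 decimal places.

P(Plant=P3) = 0.031 + 0.100 + 0.082 + 0.080 = 0.293; P(Status=maint | Plant=P3) = 0.080/0.293 = 0.27304.
P(Plant=P4) = 0.060 + 0.059 + 0.145 + 0.095 = 0.359; P(Status=maint | Plant=P4) = 0.095/0.359 = 0.26462.
Difference = 0.0084.

0.0084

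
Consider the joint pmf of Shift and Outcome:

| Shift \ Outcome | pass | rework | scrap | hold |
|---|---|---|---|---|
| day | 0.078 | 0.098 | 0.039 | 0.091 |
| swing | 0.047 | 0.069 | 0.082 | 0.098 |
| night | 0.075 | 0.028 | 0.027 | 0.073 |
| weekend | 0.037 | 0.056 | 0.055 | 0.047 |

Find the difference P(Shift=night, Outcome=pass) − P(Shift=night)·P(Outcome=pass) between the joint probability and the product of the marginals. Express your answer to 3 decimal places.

0.027

P(Shift=night) = 0.075 + 0.028 + 0.027 + 0.073 = 0.203.
P(Outcome=pass) = 0.078 + 0.047 + 0.075 + 0.037 = 0.237.
P(Shift=night, Outcome=pass) − P(Shift=night)P(Outcome=pass) = 0.075 − 0.203×0.237 = 0.027.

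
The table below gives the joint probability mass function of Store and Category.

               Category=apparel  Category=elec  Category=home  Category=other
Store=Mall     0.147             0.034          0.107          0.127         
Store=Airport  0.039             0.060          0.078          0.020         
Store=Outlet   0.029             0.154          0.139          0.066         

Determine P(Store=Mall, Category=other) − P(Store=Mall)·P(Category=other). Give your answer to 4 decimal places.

0.0386

P(Store=Mall) = 0.147 + 0.034 + 0.107 + 0.127 = 0.415.
P(Category=other) = 0.127 + 0.020 + 0.066 = 0.213.
P(Store=Mall, Category=other) − P(Store=Mall)P(Category=other) = 0.127 − 0.415×0.213 = 0.0386.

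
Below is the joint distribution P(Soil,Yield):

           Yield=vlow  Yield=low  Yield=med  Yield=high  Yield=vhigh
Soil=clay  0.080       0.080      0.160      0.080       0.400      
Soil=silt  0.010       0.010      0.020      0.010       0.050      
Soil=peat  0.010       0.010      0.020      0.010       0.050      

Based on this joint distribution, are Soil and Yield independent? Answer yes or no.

yes

Every cell satisfies P(Soil,Yield) = P(Soil)·P(Yield). For instance P(Soil=silt) = 0.100, P(Yield=med) = 0.200, and 0.100×0.200 = 0.020 matches the joint entry. So Soil and Yield are independent.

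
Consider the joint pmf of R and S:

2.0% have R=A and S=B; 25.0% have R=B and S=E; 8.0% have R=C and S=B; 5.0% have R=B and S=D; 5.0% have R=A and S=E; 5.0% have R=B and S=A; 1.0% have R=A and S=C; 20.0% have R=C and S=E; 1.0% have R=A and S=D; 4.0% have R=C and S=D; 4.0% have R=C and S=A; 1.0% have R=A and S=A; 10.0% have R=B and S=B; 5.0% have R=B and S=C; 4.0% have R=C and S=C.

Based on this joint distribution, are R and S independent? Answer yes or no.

Every cell satisfies P(R,S) = P(R)·P(S). For instance P(R=B) = 0.500, P(S=C) = 0.100, and 0.500×0.100 = 0.050 matches the joint entry. So R and S are independent.

yes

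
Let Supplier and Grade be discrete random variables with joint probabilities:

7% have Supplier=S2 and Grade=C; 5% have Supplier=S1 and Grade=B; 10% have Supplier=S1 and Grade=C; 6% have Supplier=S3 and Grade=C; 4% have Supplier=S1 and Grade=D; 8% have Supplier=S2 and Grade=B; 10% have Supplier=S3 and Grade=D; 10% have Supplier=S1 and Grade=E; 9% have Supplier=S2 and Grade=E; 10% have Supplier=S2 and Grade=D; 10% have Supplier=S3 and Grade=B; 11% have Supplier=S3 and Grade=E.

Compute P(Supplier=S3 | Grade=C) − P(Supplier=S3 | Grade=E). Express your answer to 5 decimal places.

P(Grade=C) = 0.10 + 0.07 + 0.06 = 0.23; P(Supplier=S3 | Grade=C) = 0.06/0.23 = 0.260870.
P(Grade=E) = 0.10 + 0.09 + 0.11 = 0.30; P(Supplier=S3 | Grade=E) = 0.11/0.30 = 0.366667.
Difference = -0.10580.

-0.10580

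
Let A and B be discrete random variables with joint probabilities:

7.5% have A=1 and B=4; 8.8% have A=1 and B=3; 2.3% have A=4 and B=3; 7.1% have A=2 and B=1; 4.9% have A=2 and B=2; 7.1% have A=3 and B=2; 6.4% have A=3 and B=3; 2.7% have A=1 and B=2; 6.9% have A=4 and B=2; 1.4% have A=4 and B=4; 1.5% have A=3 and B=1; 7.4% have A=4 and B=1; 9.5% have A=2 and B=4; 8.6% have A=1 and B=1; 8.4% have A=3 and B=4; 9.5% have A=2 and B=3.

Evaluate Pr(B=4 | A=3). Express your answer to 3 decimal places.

P(A=3) = 0.015 + 0.071 + 0.064 + 0.084 = 0.234.
P(B=4 | A=3) = 0.084/0.234 = 0.359.

0.359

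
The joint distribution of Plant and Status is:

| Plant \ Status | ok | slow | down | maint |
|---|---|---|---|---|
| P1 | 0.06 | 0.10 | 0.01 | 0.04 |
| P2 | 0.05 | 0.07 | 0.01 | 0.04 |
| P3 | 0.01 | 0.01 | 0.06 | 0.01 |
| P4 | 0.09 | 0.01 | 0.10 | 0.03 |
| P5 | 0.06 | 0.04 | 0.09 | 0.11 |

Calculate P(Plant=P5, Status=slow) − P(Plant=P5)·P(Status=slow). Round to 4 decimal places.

P(Plant=P5) = 0.06 + 0.04 + 0.09 + 0.11 = 0.30.
P(Status=slow) = 0.10 + 0.07 + 0.01 + 0.01 + 0.04 = 0.23.
P(Plant=P5, Status=slow) − P(Plant=P5)P(Status=slow) = 0.04 − 0.30×0.23 = -0.0290.

-0.0290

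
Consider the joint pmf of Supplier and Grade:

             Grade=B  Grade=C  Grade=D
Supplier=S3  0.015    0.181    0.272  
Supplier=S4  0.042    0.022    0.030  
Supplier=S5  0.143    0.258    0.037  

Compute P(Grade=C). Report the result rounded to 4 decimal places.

P(Grade=C) = 0.181 + 0.022 + 0.258 = 0.461.

0.4610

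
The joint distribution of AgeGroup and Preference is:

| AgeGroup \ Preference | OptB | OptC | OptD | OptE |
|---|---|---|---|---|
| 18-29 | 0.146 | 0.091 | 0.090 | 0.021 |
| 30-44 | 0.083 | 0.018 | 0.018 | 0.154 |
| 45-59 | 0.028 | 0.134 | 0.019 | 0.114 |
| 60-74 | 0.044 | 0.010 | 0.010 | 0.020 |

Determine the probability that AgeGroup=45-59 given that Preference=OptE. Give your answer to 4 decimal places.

0.3689

P(Preference=OptE) = 0.021 + 0.154 + 0.114 + 0.020 = 0.309.
P(AgeGroup=45-59 | Preference=OptE) = 0.114/0.309 = 0.3689.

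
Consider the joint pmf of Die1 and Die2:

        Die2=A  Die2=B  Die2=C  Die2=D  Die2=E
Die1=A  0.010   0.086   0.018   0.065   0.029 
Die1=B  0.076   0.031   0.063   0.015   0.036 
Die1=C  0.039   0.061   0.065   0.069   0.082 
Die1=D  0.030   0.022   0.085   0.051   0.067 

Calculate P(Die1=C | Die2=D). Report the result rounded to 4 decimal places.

0.3450

P(Die2=D) = 0.065 + 0.015 + 0.069 + 0.051 = 0.200.
P(Die1=C | Die2=D) = 0.069/0.200 = 0.3450.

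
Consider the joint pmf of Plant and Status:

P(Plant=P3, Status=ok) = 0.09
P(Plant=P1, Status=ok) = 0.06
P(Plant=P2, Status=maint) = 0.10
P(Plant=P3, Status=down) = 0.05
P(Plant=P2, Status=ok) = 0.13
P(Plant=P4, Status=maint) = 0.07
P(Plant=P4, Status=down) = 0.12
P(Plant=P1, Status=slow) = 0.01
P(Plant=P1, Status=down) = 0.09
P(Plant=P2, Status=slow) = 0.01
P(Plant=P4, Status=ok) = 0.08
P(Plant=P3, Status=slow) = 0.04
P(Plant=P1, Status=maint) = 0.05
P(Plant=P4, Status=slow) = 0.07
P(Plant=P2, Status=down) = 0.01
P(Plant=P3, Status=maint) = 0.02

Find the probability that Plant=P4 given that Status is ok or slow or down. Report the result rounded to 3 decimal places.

P(Status=ok) = 0.06 + 0.13 + 0.09 + 0.08 = 0.36.
P(Status=slow) = 0.01 + 0.01 + 0.04 + 0.07 = 0.13.
P(Status=down) = 0.09 + 0.01 + 0.05 + 0.12 = 0.27.
P(Status ∈ {ok, slow, down}) = 0.36 + 0.13 + 0.27 = 0.76; P(Plant=P4, Status ∈ {ok, slow, down}) = 0.08 + 0.07 + 0.12 = 0.27.
P(Plant=P4 | Status ∈ {ok, slow, down}) = 0.27/0.76 = 0.355.

0.355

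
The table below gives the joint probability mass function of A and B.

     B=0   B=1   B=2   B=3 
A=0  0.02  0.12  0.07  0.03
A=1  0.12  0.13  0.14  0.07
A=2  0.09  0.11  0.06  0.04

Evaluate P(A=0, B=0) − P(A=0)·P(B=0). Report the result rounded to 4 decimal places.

-0.0352

P(A=0) = 0.02 + 0.12 + 0.07 + 0.03 = 0.24.
P(B=0) = 0.02 + 0.12 + 0.09 = 0.23.
P(A=0, B=0) − P(A=0)P(B=0) = 0.02 − 0.24×0.23 = -0.0352.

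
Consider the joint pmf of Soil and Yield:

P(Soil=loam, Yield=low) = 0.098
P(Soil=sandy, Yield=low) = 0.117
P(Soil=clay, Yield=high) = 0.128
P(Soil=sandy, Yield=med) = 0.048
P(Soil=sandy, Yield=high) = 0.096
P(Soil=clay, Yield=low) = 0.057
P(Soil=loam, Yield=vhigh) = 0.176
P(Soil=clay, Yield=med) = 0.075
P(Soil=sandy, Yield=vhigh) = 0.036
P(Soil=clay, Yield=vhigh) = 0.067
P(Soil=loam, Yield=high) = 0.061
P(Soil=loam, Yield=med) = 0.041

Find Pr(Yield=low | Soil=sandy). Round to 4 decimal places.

P(Soil=sandy) = 0.117 + 0.048 + 0.096 + 0.036 = 0.297.
P(Yield=low | Soil=sandy) = 0.117/0.297 = 0.3939.

0.3939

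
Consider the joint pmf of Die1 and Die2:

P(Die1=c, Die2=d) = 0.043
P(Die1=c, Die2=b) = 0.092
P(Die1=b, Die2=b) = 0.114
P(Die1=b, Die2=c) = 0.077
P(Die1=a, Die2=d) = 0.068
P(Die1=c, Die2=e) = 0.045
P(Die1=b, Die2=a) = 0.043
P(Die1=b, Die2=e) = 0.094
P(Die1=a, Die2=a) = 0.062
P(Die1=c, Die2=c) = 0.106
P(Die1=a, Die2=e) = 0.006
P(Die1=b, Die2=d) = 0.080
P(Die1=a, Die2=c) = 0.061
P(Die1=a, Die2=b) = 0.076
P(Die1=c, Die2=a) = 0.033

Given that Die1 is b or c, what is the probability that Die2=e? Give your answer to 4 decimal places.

P(Die1=b) = 0.043 + 0.114 + 0.077 + 0.080 + 0.094 = 0.408.
P(Die1=c) = 0.033 + 0.092 + 0.106 + 0.043 + 0.045 = 0.319.
P(Die1 ∈ {b, c}) = 0.408 + 0.319 = 0.727; P(Die2=e, Die1 ∈ {b, c}) = 0.094 + 0.045 = 0.139.
P(Die2=e | Die1 ∈ {b, c}) = 0.139/0.727 = 0.1912.

0.1912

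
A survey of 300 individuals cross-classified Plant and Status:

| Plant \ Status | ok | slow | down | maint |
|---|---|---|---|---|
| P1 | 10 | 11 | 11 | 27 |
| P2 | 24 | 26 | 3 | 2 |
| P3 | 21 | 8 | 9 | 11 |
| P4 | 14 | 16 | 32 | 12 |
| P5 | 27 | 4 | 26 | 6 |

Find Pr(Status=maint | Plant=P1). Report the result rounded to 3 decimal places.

Total with Plant=P1: 10 + 11 + 11 + 27 = 59.
P(Status=maint | Plant=P1) = 27/59 = 0.458.

0.458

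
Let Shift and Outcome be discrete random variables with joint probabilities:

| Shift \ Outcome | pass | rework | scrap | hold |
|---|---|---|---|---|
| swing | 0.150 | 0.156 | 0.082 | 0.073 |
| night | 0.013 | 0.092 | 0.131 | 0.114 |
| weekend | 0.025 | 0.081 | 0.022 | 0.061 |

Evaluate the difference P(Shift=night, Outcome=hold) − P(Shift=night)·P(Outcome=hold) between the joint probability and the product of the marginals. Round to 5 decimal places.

0.02720

P(Shift=night) = 0.013 + 0.092 + 0.131 + 0.114 = 0.350.
P(Outcome=hold) = 0.073 + 0.114 + 0.061 = 0.248.
P(Shift=night, Outcome=hold) − P(Shift=night)P(Outcome=hold) = 0.114 − 0.350×0.248 = 0.02720.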